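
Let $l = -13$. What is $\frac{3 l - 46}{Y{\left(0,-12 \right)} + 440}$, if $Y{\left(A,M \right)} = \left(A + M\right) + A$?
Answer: $- \frac{85}{428} \approx -0.1986$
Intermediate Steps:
$Y{\left(A,M \right)} = M + 2 A$
$\frac{3 l - 46}{Y{\left(0,-12 \right)} + 440} = \frac{3 \left(-13\right) - 46}{\left(-12 + 2 \cdot 0\right) + 440} = \frac{-39 - 46}{\left(-12 + 0\right) + 440} = - \frac{85}{-12 + 440} = - \frac{85}{428}$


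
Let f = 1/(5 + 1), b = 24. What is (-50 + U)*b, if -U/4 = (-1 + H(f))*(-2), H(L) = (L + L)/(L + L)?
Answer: -1200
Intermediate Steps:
f = ⅙ (f = 1/6 = ⅙ ≈ 0.16667)
H(L) = 1 (H(L) = (2*L)/((2*L)) = (2*L)*(1/(2*L)) = 1)
U = 0 (U = -4*(-1 + 1)*(-2) = -0*(-2) = -4*0 = 0)
(-50 + U)*b = (-50 + 0)*24 = -50*24 = -1200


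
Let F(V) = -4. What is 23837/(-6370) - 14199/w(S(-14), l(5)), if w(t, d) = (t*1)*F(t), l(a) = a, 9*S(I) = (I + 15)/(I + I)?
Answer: -5698224527/6370 ≈ -8.9454e+5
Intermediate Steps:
S(I) = (15 + I)/(18*I) (S(I) = ((I + 15)/(I + I))/9 = ((15 + I)/((2*I)))/9 = ((15 + I)*(1/(2*I)))/9 = ((15 + I)/(2*I))/9 = (15 + I)/(18*I))
w(t, d) = -4*t (w(t, d) = (t*1)*(-4) = t*(-4) = -4*t)
23837/(-6370) - 14199/w(S(-14), l(5)) = 23837/(-6370) - 14199*63/(15 - 14) = 23837*(-1/6370) - 14199/((-2*(-1)/(9*14))) = -23837/6370 - 14199/((-4*(-1/252))) = -23837/6370 - 14199/1/63 = -23837/6370 - 14199*63 = -23837/6370 - 894537 = -5698224527/6370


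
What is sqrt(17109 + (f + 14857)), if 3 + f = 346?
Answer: sqrt(32309) ≈ 179.75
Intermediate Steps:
f = 343 (f = -3 + 346 = 343)
sqrt(17109 + (f + 14857)) = sqrt(17109 + (343 + 14857)) = sqrt(17109 + 15200) = sqrt(32309)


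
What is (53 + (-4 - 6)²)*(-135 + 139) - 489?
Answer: 123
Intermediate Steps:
(53 + (-4 - 6)²)*(-135 + 139) - 489 = (53 + (-10)²)*4 - 489 = (53 + 100)*4 - 489 = 153*4 - 489 = 612 - 489 = 123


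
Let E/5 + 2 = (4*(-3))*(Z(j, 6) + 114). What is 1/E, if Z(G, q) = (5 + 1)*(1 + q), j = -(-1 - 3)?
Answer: -1/9370 ≈ -0.00010672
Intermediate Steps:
j = 4 (j = -1*(-4) = 4)
Z(G, q) = 6 + 6*q (Z(G, q) = 6*(1 + q) = 6 + 6*q)
E = -9370 (E = -10 + 5*((4*(-3))*((6 + 6*6) + 114)) = -10 + 5*(-12*((6 + 36) + 114)) = -10 + 5*(-12*(42 + 114)) = -10 + 5*(-12*156) = -10 + 5*(-1872) = -10 - 9360 = -9370)
1/E = 1/(-9370) = -1/9370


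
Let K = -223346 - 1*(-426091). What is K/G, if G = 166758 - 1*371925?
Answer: -202745/205167 ≈ -0.98820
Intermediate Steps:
K = 202745 (K = -223346 + 426091 = 202745)
G = -205167 (G = 166758 - 371925 = -205167)
K/G = 202745/(-205167) = 202745*(-1/205167) = -202745/205167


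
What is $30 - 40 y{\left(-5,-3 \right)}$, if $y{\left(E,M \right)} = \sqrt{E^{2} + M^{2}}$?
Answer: $30 - 40 \sqrt{34} \approx -203.24$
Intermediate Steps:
$30 - 40 y{\left(-5,-3 \right)} = 30 - 40 \sqrt{\left(-5\right)^{2} + \left(-3\right)^{2}} = 30 - 40 \sqrt{25 + 9} = 30 - 40 \sqrt{34}$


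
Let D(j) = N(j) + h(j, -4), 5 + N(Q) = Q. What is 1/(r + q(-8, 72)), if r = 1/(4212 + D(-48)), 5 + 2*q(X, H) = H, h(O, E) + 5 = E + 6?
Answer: 4156/139227 ≈ 0.029851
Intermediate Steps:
h(O, E) = 1 + E (h(O, E) = -5 + (E + 6) = -5 + (6 + E) = 1 + E)
N(Q) = -5 + Q
q(X, H) = -5/2 + H/2
D(j) = -8 + j (D(j) = (-5 + j) + (1 - 4) = (-5 + j) - 3 = -8 + j)
r = 1/4156 (r = 1/(4212 + (-8 - 48)) = 1/(4212 - 56) = 1/4156 ≈ 0.00024062)
1/(r + q(-8, 72)) = 1/(1/4156 + (-5/2 + (1/2)*72)) = 1/(1/4156 + (-5/2 + 36)) = 1/(1/4156 + 67/2) = 1/(139227/4156) = 4156/139227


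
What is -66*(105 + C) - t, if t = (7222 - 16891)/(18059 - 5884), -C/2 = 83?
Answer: 49026219/12175 ≈ 4026.8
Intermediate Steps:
C = -166 (C = -2*83 = -166)
t = -9669/12175 ≈ -0.79417
-66*(105 + C) - t = -66*(105 - 166) - 1*(-9669/12175) = -66*(-61) + 9669/12175 = 4026 + 9669/12175 = 49026219/12175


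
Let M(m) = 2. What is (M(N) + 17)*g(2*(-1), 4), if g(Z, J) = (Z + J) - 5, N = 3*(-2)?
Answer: -57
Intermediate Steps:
N = -6
g(Z, J) = -5 + J + Z (g(Z, J) = (J + Z) - 5 = -5 + J + Z)
(M(N) + 17)*g(2*(-1), 4) = (2 + 17)*(-5 + 4 + 2*(-1)) = 19*(-5 + 4 - 2) = 19*(-3) = -57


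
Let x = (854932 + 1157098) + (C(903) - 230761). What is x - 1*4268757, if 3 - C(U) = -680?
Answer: -2486805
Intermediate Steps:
C(U) = 683 (C(U) = 3 - 1*(-680) = 3 + 680 = 683)
x = 1781952 (x = (854932 + 1157098) + (683 - 230761) = 2012030 - 230078 = 1781952)
x - 1*4268757 = 1781952 - 1*4268757 = 1781952 - 4268757 = -2486805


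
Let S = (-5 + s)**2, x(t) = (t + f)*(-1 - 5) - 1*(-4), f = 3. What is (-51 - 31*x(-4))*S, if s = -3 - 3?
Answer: -43681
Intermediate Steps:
s = -6
x(t) = -14 - 6*t (x(t) = (t + 3)*(-1 - 5) - 1*(-4) = (3 + t)*(-6) + 4 = (-18 - 6*t) + 4 = -14 - 6*t)
S = 121 (S = (-5 - 6)**2 = (-11)**2 = 121)
(-51 - 31*x(-4))*S = (-51 - 31*(-14 - 6*(-4)))*121 = (-51 - 31*(-14 + 24))*121 = (-51 - 31*10)*121 = (-51 - 310)*121 = -361*121 = -43681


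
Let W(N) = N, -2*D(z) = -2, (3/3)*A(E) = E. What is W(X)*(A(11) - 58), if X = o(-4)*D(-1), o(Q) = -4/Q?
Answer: -47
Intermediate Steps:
A(E) = E
D(z) = 1 (D(z) = -½*(-2) = 1)
X = 1 (X = -4/(-4)*1 = -4*(-¼)*1 = 1*1 = 1)
W(X)*(A(11) - 58) = 1*(11 - 58) = 1*(-47) = -47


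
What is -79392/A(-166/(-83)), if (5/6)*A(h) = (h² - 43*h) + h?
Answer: 827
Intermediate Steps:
A(h) = -252*h/5 + 6*h²/5 (A(h) = 6*((h² - 43*h) + h)/5 = 6*(h² - 42*h)/5 = -252*h/5 + 6*h²/5)
-79392/A(-166/(-83)) = -79392*5/(12*(-42 - 166/(-83))) = -79392*5/(12*(-42 - 166*(-1/83))) = -79392*5/(12*(-42 + 2)) = -79392/((6/5)*2*(-40)) = -79392/(-96) = -79392*(-1/96) = 827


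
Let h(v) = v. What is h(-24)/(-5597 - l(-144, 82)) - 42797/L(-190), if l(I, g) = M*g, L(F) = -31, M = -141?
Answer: 255283361/184915 ≈ 1380.5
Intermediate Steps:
l(I, g) = -141*g
h(-24)/(-5597 - l(-144, 82)) - 42797/L(-190) = -24/(-5597 - (-141)*82) - 42797/(-31) = -24/(-5597 - 1*(-11562)) - 42797*(-1/31) = -24/(-5597 + 11562) + 42797/31 = -24/5965 + 42797/31 = 255283361/184915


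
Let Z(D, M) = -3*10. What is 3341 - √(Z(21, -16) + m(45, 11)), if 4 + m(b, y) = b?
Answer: 3341 - √11 ≈ 3337.7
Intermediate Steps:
m(b, y) = -4 + b
Z(D, M) = -30
3341 - √(Z(21, -16) + m(45, 11)) = 3341 - √(-30 + (-4 + 45)) = 3341 - √(-30 + 41) = 3341 - √11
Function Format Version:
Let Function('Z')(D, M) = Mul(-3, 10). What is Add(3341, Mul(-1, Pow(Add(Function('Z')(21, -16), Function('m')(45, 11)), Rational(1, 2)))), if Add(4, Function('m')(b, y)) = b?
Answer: Add(3341, Mul(-1, Pow(11, Rational(1, 2)))) ≈ 3337.7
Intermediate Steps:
Function('m')(b, y) = Add(-4, b)
Function('Z')(D, M) = -30
Add(3341, Mul(-1, Pow(Add(Function('Z')(21, -16), Function('m')(45, 11)), Rational(1, 2)))) = Add(3341, Mul(-1, Pow(Add(-30, Add(-4, 45)), Rational(1, 2)))) = Add(3341, Mul(-1, Pow(Add(-30, 41), Rational(1, 2)))) = Add(3341, Mul(-1, Pow(11, Rational(1, 2))))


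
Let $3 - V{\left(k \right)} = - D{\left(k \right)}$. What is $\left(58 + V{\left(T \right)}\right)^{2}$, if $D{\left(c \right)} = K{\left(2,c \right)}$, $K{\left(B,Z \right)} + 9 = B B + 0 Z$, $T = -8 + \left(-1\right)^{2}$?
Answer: $3136$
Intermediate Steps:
$T = -7$ ($T = -8 + 1 = -7$)
$K{\left(B,Z \right)} = -9 + B^{2}$ ($K{\left(B,Z \right)} = -9 + \left(B B + 0 Z\right) = -9 + \left(B^{2} + 0\right) = -9 + B^{2}$)
$D{\left(c \right)} = -5$ ($D{\left(c \right)} = -9 + 2^{2} = -9 + 4 = -5$)
$V{\left(k \right)} = -2$ ($V{\left(k \right)} = 3 - \left(-1\right) \left(-5\right) = 3 - 5 = -2$)
$\left(58 + V{\left(T \right)}\right)^{2} = \left(58 - 2\right)^{2} = 56^{2} = 3136$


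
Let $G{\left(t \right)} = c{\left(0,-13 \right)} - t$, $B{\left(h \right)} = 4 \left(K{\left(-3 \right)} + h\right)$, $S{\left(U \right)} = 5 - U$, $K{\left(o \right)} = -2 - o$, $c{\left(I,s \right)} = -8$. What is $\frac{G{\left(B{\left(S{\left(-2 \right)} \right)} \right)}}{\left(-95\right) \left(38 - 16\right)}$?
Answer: $\frac{4}{209} \approx 0.019139$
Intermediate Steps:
$B{\left(h \right)} = 4 + 4 h$ ($B{\left(h \right)} = 4 \left(\left(-2 - -3\right) + h\right) = 4 \left(\left(-2 + 3\right) + h\right) = 4 \left(1 + h\right) = 4 + 4 h$)
$G{\left(t \right)} = -8 - t$
$\frac{G{\left(B{\left(S{\left(-2 \right)} \right)} \right)}}{\left(-95\right) \left(38 - 16\right)} = \frac{-8 - \left(4 + 4 \left(5 - -2\right)\right)}{\left(-95\right) \left(38 - 16\right)} = \frac{-8 - \left(4 + 4 \left(5 + 2\right)\right)}{\left(-95\right) 22} = \frac{-8 - \left(4 + 4 \cdot 7\right)}{-2090} = \left(-8 - \left(4 + 28\right)\right) \left(- \frac{1}{2090}\right) = \left(-8 - 32\right) \left(- \frac{1}{2090}\right) = \left(-40\right) \left(- \frac{1}{2090}\right) = \frac{4}{209}$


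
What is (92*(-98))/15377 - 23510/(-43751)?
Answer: -32945746/672759127 ≈ -0.048971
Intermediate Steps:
(92*(-98))/15377 - 23510/(-43751) = -9016*1/15377 - 23510*(-1/43751) = -9016/15377 + 23510/43751 = -32945746/672759127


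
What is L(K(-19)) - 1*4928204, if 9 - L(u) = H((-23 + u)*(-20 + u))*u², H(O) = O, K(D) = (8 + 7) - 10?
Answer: -4934945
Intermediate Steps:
K(D) = 5 (K(D) = 15 - 10 = 5)
L(u) = 9 - u²*(-23 + u)*(-20 + u) (L(u) = 9 - (-23 + u)*(-20 + u)*u² = 9 - u²*(-23 + u)*(-20 + u))
L(K(-19)) - 1*4928204 = (9 + 5²*(-460 - 1*5² + 43*5)) - 1*4928204 = (9 + 25*(-460 - 1*25 + 215)) - 4928204 = (9 + 25*(-460 - 25 + 215)) - 4928204 = (9 + 25*(-270)) - 4928204 = (9 - 6750) - 4928204 = -6741 - 4928204 = -4934945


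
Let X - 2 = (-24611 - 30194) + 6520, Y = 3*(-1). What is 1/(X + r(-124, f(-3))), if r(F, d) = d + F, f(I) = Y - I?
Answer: -1/48407 ≈ -2.0658e-5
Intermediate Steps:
Y = -3
f(I) = -3 - I
r(F, d) = F + d
X = -48283 (X = 2 + ((-24611 - 30194) + 6520) = 2 + (-54805 + 6520) = 2 - 48285 = -48283)
1/(X + r(-124, f(-3))) = 1/(-48283 + (-124 + (-3 - 1*(-3)))) = 1/(-48283 + (-124 + (-3 + 3))) = 1/(-48283 + (-124 + 0)) = 1/(-48283 - 124) = 1/(-48407) = -1/48407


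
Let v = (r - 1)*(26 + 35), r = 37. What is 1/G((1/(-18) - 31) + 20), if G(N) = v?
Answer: 1/2196 ≈ 0.00045537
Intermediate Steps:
v = 2196 (v = (37 - 1)*(26 + 35) = 36*61 = 2196)
G(N) = 2196
1/G((1/(-18) - 31) + 20) = 1/2196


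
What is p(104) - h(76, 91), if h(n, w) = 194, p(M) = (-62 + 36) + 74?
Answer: -146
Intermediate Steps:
p(M) = 48 (p(M) = -26 + 74 = 48)
p(104) - h(76, 91) = 48 - 1*194 = 48 - 194 = -146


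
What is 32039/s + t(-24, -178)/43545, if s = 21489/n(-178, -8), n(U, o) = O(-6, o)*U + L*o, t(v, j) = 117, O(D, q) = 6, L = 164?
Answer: -1106808844229/311912835 ≈ -3548.5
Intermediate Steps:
n(U, o) = 6*U + 164*o
s = -21489/2380 (s = 21489/(6*(-178) + 164*(-8)) = 21489/(-1068 - 1312) = 21489/(-2380) = 21489*(-1/2380) = -21489/2380 ≈ -9.0290)
32039/s + t(-24, -178)/43545 = 32039/(-21489/2380) + 117/43545 = 32039*(-2380/21489) + 117*(1/43545) = -76252820/21489 + 39/14515 = -1106808844229/311912835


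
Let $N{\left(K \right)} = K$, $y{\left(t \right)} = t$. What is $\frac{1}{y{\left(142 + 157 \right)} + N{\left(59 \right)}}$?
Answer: $\frac{1}{358} \approx 0.0027933$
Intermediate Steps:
$\frac{1}{y{\left(142 + 157 \right)} + N{\left(59 \right)}} = \frac{1}{\left(142 + 157\right) + 59} = \frac{1}{299 + 59} = \frac{1}{358}$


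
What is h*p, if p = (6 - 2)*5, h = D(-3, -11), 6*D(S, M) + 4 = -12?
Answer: -160/3 ≈ -53.333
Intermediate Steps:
D(S, M) = -8/3 (D(S, M) = -⅔ + (⅙)*(-12) = -⅔ - 2 = -8/3)
h = -8/3 ≈ -2.6667
p = 20 (p = 4*5 = 20)
h*p = -8/3*20 = -160/3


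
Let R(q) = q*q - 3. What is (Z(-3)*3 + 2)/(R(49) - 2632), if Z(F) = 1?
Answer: -5/234 ≈ -0.021368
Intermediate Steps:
R(q) = -3 + q² (R(q) = q² - 3 = -3 + q²)
(Z(-3)*3 + 2)/(R(49) - 2632) = (1*3 + 2)/((-3 + 49²) - 2632) = (3 + 2)/((-3 + 2401) - 2632) = 5/(2398 - 2632) = 5/(-234) = -1/234*5 = -5/234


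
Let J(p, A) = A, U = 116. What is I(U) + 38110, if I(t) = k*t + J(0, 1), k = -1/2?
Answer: 38053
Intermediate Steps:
k = -½ (k = -1*½ = -½ ≈ -0.50000)
I(t) = 1 - t/2 (I(t) = -t/2 + 1 = 1 - t/2)
I(U) + 38110 = (1 - ½*116) + 38110 = (1 - 58) + 38110 = -57 + 38110 = 38053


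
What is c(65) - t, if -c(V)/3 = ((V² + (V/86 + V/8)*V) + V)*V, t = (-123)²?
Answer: -331699701/344 ≈ -9.6424e+5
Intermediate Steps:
t = 15129
c(V) = -3*V*(V + 391*V²/344) (c(V) = -3*((V² + (V/86 + V/8)*V) + V)*V = -3*((V² + (47*V/344)*V) + V)*V = -3*((V² + 47*V²/344) + V)*V = -3*(391*V²/344 + V)*V = -3*(V + 391*V²/344)*V = -3*V*(V + 391*V²/344))
c(65) - t = 65²*(-3 - 1173/344*65) - 1*15129 = 4225*(-3 - 76245/344) - 15129 = 4225*(-77277/344) - 15129 = -326495325/344 - 15129 = -331699701/344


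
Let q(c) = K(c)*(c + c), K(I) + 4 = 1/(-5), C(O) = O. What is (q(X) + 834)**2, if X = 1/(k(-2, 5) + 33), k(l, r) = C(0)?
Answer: 2102772736/3025 ≈ 6.9513e+5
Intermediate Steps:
k(l, r) = 0
K(I) = -21/5 (K(I) = -4 + 1/(-5) = -4 - 1/5 = -21/5)
X = 1/33 (X = 1/(0 + 33) = 1/33 ≈ 0.030303)
q(c) = -42*c/5 (q(c) = -21*(c + c)/5 = -42*c/5)
(q(X) + 834)**2 = (-42/5*1/33 + 834)**2 = (-14/55 + 834)**2 = (45856/55)**2 = 2102772736/3025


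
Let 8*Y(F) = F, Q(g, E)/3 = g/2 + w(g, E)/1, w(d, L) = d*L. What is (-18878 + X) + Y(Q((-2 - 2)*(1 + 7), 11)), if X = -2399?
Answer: -21415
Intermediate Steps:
w(d, L) = L*d
Q(g, E) = 3*g/2 + 3*E*g (Q(g, E) = 3*(g/2 + (E*g)/1) = 3*(g*(½) + (E*g)*1) = 3*(g/2 + E*g) = 3*g/2 + 3*E*g)
Y(F) = F/8
(-18878 + X) + Y(Q((-2 - 2)*(1 + 7), 11)) = (-18878 - 2399) + (3*((-2 - 2)*(1 + 7))*(1 + 2*11)/2)/8 = -21277 + (3*(-4*8)*(1 + 22)/2)/8 = -21277 + ((3/2)*(-32)*23)/8 = -21277 + (⅛)*(-1104) = -21277 - 138 = -21415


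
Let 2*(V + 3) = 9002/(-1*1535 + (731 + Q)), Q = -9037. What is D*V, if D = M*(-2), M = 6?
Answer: 408288/9841 ≈ 41.488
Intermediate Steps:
D = -12 (D = 6*(-2) = -12)
V = -34024/9841 (V = -3 + (9002/(-1*1535 + (731 - 9037)))/2 = -3 + (9002/(-1535 - 8306))/2 = -3 + (9002/(-9841))/2 = -3 + (9002*(-1/9841))/2 = -3 + (½)*(-9002/9841) = -3 - 4501/9841 = -34024/9841 ≈ -3.4574)
D*V = -12*(-34024/9841) = 408288/9841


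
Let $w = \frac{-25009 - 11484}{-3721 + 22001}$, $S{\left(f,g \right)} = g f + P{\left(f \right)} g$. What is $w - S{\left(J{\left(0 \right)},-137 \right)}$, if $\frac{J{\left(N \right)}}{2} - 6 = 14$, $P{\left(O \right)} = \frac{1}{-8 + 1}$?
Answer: $\frac{698460989}{127960} \approx 5458.4$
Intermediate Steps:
$P{\left(O \right)} = - \frac{1}{7}$ ($P{\left(O \right)} = \frac{1}{-7} = - \frac{1}{7}$)
$J{\left(N \right)} = 40$ ($J{\left(N \right)} = 12 + 2 \cdot 14 = 12 + 28 = 40$)
$S{\left(f,g \right)} = - \frac{g}{7} + f g$ ($S{\left(f,g \right)} = g f - \frac{g}{7} = f g - \frac{g}{7} = - \frac{g}{7} + f g$)
$w = - \frac{36493}{18280} \approx -1.9963$
$w - S{\left(J{\left(0 \right)},-137 \right)} = - \frac{36493}{18280} - - 137 \left(- \frac{1}{7} + 40\right) = - \frac{36493}{18280} - \left(-137\right) \frac{279}{7} = - \frac{36493}{18280} - - \frac{38223}{7} = - \frac{36493}{18280} + \frac{38223}{7} = \frac{698460989}{127960}$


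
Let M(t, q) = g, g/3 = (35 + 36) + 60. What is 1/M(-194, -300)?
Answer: 1/393 ≈ 0.0025445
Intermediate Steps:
g = 393 (g = 3*((35 + 36) + 60) = 3*(71 + 60) = 3*131 = 393)
M(t, q) = 393
1/M(-194, -300) = 1/393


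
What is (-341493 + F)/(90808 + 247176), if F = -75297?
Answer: -208395/168992 ≈ -1.2332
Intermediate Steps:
(-341493 + F)/(90808 + 247176) = (-341493 - 75297)/(90808 + 247176) = -416790/337984 = -416790*1/337984 = -208395/168992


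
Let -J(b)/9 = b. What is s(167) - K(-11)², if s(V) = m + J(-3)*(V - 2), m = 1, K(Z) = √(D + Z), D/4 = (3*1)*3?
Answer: 4431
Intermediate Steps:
D = 36 (D = 4*((3*1)*3) = 4*(3*3) = 4*9 = 36)
K(Z) = √(36 + Z)
J(b) = -9*b
s(V) = -53 + 27*V (s(V) = 1 + (-9*(-3))*(V - 2) = 1 + 27*(-2 + V) = 1 + (-54 + 27*V) = -53 + 27*V)
s(167) - K(-11)² = (-53 + 27*167) - (√(36 - 11))² = (-53 + 4509) - (√25)² = 4456 - 1*5² = 4456 - 1*25 = 4456 - 25 = 4431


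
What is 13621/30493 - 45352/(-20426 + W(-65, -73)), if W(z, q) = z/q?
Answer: 121262413621/45466069269 ≈ 2.6671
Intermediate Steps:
13621/30493 - 45352/(-20426 + W(-65, -73)) = 13621/30493 - 45352/(-20426 - 65/(-73)) = 13621*(1/30493) - 45352/(-20426 - 65*(-1/73)) = 13621/30493 - 45352/(-20426 + 65/73) = 13621/30493 - 45352/(-1491033/73) = 13621/30493 - 45352*(-73/1491033) = 13621/30493 + 3310696/1491033 = 121262413621/45466069269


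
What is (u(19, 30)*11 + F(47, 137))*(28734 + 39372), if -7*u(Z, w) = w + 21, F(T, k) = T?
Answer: -15800592/7 ≈ -2.2572e+6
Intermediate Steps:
u(Z, w) = -3 - w/7 (u(Z, w) = -(w + 21)/7 = -(21 + w)/7 = -3 - w/7)
(u(19, 30)*11 + F(47, 137))*(28734 + 39372) = ((-3 - ⅐*30)*11 + 47)*(28734 + 39372) = ((-3 - 30/7)*11 + 47)*68106 = (-51/7*11 + 47)*68106 = (-561/7 + 47)*68106 = -232/7*68106 = -15800592/7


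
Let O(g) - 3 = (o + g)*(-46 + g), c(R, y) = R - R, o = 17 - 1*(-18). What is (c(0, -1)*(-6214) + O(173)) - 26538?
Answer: -119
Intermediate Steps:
o = 35 (o = 17 + 18 = 35)
c(R, y) = 0
O(g) = 3 + (-46 + g)*(35 + g) (O(g) = 3 + (35 + g)*(-46 + g) = 3 + (-46 + g)*(35 + g))
(c(0, -1)*(-6214) + O(173)) - 26538 = (0*(-6214) + (-1607 + 173² - 11*173)) - 26538 = (0 + (-1607 + 29929 - 1903)) - 26538 = (0 + 26419) - 26538 = 26419 - 26538 = -119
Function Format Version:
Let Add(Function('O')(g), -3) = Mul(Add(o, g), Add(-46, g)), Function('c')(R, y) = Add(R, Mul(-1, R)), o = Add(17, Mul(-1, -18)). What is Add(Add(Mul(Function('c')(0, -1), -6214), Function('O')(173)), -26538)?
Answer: -119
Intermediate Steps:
o = 35 (o = Add(17, 18) = 35)
Function('c')(R, y) = 0
Function('O')(g) = Add(3, Mul(Add(-46, g), Add(35, g))) (Function('O')(g) = Add(3, Mul(Add(35, g), Add(-46, g))) = Add(3, Mul(Add(-46, g), Add(35, g))))
Add(Add(Mul(Function('c')(0, -1), -6214), Function('O')(173)), -26538) = Add(Add(Mul(0, -6214), Add(-1607, Pow(173, 2), Mul(-11, 173))), -26538) = Add(Add(0, Add(-1607, 29929, -1903)), -26538) = Add(Add(0, 26419), -26538) = Add(26419, -26538) = -119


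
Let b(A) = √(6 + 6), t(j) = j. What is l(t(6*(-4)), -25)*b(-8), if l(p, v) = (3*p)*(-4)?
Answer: 576*√3 ≈ 997.66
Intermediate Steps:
b(A) = 2*√3 (b(A) = √12 = 2*√3)
l(p, v) = -12*p
l(t(6*(-4)), -25)*b(-8) = (-72*(-4))*(2*√3) = (-12*(-24))*(2*√3) = 288*(2*√3) = 576*√3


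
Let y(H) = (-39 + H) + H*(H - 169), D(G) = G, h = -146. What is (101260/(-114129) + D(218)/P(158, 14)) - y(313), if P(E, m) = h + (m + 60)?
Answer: -20702961805/456516 ≈ -45350.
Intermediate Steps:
y(H) = -39 + H + H*(-169 + H) (y(H) = (-39 + H) + H*(-169 + H) = -39 + H + H*(-169 + H))
P(E, m) = -86 + m (P(E, m) = -146 + (m + 60) = -146 + (60 + m) = -86 + m)
(101260/(-114129) + D(218)/P(158, 14)) - y(313) = (101260/(-114129) + 218/(-86 + 14)) - (-39 + 313² - 168*313) = (101260*(-1/114129) + 218/(-72)) - (-39 + 97969 - 52584) = (-101260/114129 + 218*(-1/72)) - 1*45346 = (-101260/114129 - 109/36) - 45346 = -1787269/456516 - 45346 = -20702961805/456516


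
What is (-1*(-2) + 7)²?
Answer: 81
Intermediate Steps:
(-1*(-2) + 7)² = (2 + 7)² = 9² = 81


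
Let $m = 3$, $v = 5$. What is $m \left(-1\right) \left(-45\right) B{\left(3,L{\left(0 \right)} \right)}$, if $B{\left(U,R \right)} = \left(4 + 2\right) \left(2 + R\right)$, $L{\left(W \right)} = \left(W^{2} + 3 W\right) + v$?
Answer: $5670$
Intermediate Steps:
$L{\left(W \right)} = 5 + W^{2} + 3 W$ ($L{\left(W \right)} = \left(W^{2} + 3 W\right) + 5 = 5 + W^{2} + 3 W$)
$B{\left(U,R \right)} = 12 + 6 R$ ($B{\left(U,R \right)} = 6 \left(2 + R\right) = 12 + 6 R$)
$m \left(-1\right) \left(-45\right) B{\left(3,L{\left(0 \right)} \right)} = 3 \left(-1\right) \left(-45\right) \left(12 + 6 \left(5 + 0^{2} + 3 \cdot 0\right)\right) = \left(-3\right) \left(-45\right) \left(12 + 6 \left(5 + 0 + 0\right)\right) = 135 \left(12 + 6 \cdot 5\right) = 135 \left(12 + 30\right) = 135 \cdot 42 = 5670$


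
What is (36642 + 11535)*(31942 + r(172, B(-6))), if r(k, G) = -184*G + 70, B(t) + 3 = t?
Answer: 1622023236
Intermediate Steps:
B(t) = -3 + t
r(k, G) = 70 - 184*G
(36642 + 11535)*(31942 + r(172, B(-6))) = (36642 + 11535)*(31942 + (70 - 184*(-3 - 6))) = 48177*(31942 + (70 - 184*(-9))) = 48177*(31942 + (70 + 1656)) = 48177*(31942 + 1726) = 48177*33668 = 1622023236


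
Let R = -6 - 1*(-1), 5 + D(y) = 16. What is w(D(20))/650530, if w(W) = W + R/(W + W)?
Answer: 237/14311660 ≈ 1.6560e-5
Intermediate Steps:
D(y) = 11 (D(y) = -5 + 16 = 11)
R = -5 (R = -6 + 1 = -5)
w(W) = W - 5/(2*W) (w(W) = W - 5/(W + W) = W - 5/(2*W))
w(D(20))/650530 = (11 - 5/2/11)/650530 = (11 - 5/2*1/11)*(1/650530) = (11 - 5/22)*(1/650530) = (237/22)*(1/650530) = 237/14311660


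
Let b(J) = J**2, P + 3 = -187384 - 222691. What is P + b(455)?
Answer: -203053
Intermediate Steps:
P = -410078 (P = -3 + (-187384 - 222691) = -3 - 410075 = -410078)
P + b(455) = -410078 + 455**2 = -410078 + 207025 = -203053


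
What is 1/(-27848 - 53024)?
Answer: -1/80872 ≈ -1.2365e-5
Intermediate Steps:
1/(-27848 - 53024) = 1/(-80872) = -1/80872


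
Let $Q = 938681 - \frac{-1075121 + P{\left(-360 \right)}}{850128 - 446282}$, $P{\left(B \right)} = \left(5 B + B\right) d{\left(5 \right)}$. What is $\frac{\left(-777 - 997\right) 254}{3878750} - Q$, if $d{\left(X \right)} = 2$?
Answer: $- \frac{735185438046571733}{783208836250} \approx -9.3868 \cdot 10^{5}$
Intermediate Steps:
$P{\left(B \right)} = 12 B$ ($P{\left(B \right)} = \left(5 B + B\right) 2 = 6 B 2 = 12 B$)
$Q = \frac{379083646567}{403846}$ ($Q = 938681 - \frac{-1075121 + 12 \left(-360\right)}{850128 - 446282} = 938681 - \frac{-1075121 - 4320}{403846} = 938681 - \left(-1079441\right) \frac{1}{403846} = 938681 - - \frac{1079441}{403846} = 938681 + \frac{1079441}{403846} = \frac{379083646567}{403846} \approx 9.3868 \cdot 10^{5}$)
$\frac{\left(-777 - 997\right) 254}{3878750} - Q = \frac{\left(-777 - 997\right) 254}{3878750} - \frac{379083646567}{403846} = \left(-1774\right) 254 \cdot \frac{1}{3878750} - \frac{379083646567}{403846} = \left(-450596\right) \frac{1}{3878750} - \frac{379083646567}{403846} = - \frac{225298}{1939375} - \frac{379083646567}{403846} = - \frac{735185438046571733}{783208836250}$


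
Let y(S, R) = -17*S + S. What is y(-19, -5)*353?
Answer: 107312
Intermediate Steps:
y(S, R) = -16*S
y(-19, -5)*353 = -16*(-19)*353 = 304*353 = 107312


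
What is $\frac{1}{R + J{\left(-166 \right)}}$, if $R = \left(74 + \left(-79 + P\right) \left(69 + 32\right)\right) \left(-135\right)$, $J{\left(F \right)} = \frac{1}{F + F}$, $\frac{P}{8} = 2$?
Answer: $\frac{332}{281872979} \approx 1.1778 \cdot 10^{-6}$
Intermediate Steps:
$P = 16$ ($P = 8 \cdot 2 = 16$)
$J{\left(F \right)} = \frac{1}{2 F}$
$R = 849015$ ($R = \left(74 + \left(-79 + 16\right) \left(69 + 32\right)\right) \left(-135\right) = \left(74 - 6363\right) \left(-135\right) = \left(-6289\right) \left(-135\right) = 849015$)
$\frac{1}{R + J{\left(-166 \right)}} = \frac{1}{849015 + \frac{1}{2 \left(-166\right)}} = \frac{1}{849015 + \frac{1}{2} \left(- \frac{1}{166}\right)} = \frac{1}{849015 - \frac{1}{332}} = \frac{1}{\frac{281872979}{332}} = \frac{332}{281872979}$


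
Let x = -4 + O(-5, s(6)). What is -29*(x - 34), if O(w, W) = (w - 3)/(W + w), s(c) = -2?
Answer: 7482/7 ≈ 1068.9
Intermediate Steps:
O(w, W) = (-3 + w)/(W + w)
x = -20/7 (x = -4 + (-3 - 5)/(-2 - 5) = -4 - 8/(-7) = -4 - ⅐*(-8) = -4 + 8/7 = -20/7 ≈ -2.8571)
-29*(x - 34) = -29*(-20/7 - 34) = -29*(-258/7) = 7482/7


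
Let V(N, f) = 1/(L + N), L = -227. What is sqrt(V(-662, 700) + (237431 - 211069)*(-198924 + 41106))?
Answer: 5*I*sqrt(131521999977445)/889 ≈ 64501.0*I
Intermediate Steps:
V(N, f) = 1/(-227 + N)
sqrt(V(-662, 700) + (237431 - 211069)*(-198924 + 41106)) = sqrt(1/(-227 - 662) + (237431 - 211069)*(-198924 + 41106)) = sqrt(1/(-889) + 26362*(-157818)) = sqrt(-1/889 - 4160398116) = sqrt(-3698593925125/889) = 5*I*sqrt(131521999977445)/889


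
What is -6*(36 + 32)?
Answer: -408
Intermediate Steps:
-6*(36 + 32) = -6*68 = -408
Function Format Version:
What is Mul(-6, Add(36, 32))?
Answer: -408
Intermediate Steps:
Mul(-6, Add(36, 32)) = Mul(-6, 68) = -408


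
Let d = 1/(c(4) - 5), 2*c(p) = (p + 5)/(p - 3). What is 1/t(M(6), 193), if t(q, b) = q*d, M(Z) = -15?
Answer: 1/30 ≈ 0.033333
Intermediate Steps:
c(p) = (5 + p)/(2*(-3 + p)) (c(p) = ((p + 5)/(p - 3))/2 = ((5 + p)/(-3 + p))/2 = (5 + p)/(2*(-3 + p)))
d = -2 (d = 1/((5 + 4)/(2*(-3 + 4)) - 5) = 1/((½)*9/1 - 5) = 1/((½)*1*9 - 5) = 1/(9/2 - 5) = 1/(-½) = -2)
t(q, b) = -2*q (t(q, b) = q*(-2) = -2*q)
1/t(M(6), 193) = 1/(-2*(-15)) = 1/30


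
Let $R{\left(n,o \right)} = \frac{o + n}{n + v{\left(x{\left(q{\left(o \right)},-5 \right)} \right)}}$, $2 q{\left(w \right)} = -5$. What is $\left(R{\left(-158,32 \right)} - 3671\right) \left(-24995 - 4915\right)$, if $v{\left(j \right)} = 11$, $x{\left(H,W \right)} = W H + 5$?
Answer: $\frac{768417810}{7} \approx 1.0977 \cdot 10^{8}$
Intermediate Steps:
$q{\left(w \right)} = - \frac{5}{2}$ ($q{\left(w \right)} = \frac{1}{2} \left(-5\right) = - \frac{5}{2}$)
$x{\left(H,W \right)} = 5 + H W$ ($x{\left(H,W \right)} = H W + 5 = 5 + H W$)
$R{\left(n,o \right)} = \frac{n + o}{11 + n}$ ($R{\left(n,o \right)} = \frac{o + n}{n + 11} = \frac{n + o}{11 + n}$)
$\left(R{\left(-158,32 \right)} - 3671\right) \left(-24995 - 4915\right) = \left(\frac{-158 + 32}{11 - 158} - 3671\right) \left(-24995 - 4915\right) = \left(\frac{1}{-147} \left(-126\right) - 3671\right) \left(-29910\right) = \left(\left(- \frac{1}{147}\right) \left(-126\right) - 3671\right) \left(-29910\right) = \left(\frac{6}{7} - 3671\right) \left(-29910\right) = \left(- \frac{25691}{7}\right) \left(-29910\right) = \frac{768417810}{7}$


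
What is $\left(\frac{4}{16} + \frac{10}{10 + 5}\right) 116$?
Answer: $\frac{319}{3} \approx 106.33$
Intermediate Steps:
$\left(\frac{4}{16} + \frac{10}{10 + 5}\right) 116 = \left(4 \cdot \frac{1}{16} + \frac{10}{15}\right) 116 = \left(\frac{1}{4} + 10 \cdot \frac{1}{15}\right) 116 = \left(\frac{1}{4} + \frac{2}{3}\right) 116 = \frac{11}{12} \cdot 116 = \frac{319}{3}$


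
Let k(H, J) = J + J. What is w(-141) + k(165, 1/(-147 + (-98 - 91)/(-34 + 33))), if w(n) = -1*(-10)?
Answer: 211/21 ≈ 10.048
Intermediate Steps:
w(n) = 10
k(H, J) = 2*J
w(-141) + k(165, 1/(-147 + (-98 - 91)/(-34 + 33))) = 10 + 2/(-147 + (-98 - 91)/(-34 + 33)) = 10 + 2/(-147 - 189/(-1)) = 10 + 2/(-147 - 189*(-1)) = 10 + 2/(-147 + 189) = 10 + 2/42 = 10 + 2*(1/42) = 10 + 1/21 = 211/21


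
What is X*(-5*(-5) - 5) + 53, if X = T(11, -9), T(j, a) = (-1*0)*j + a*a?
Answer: 1673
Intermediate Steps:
T(j, a) = a² (T(j, a) = 0*j + a² = 0 + a² = a²)
X = 81 (X = (-9)² = 81)
X*(-5*(-5) - 5) + 53 = 81*(-5*(-5) - 5) + 53 = 81*(25 - 5) + 53 = 81*20 + 53 = 1620 + 53 = 1673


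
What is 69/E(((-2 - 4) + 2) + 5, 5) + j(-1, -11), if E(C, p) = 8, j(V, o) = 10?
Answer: 149/8 ≈ 18.625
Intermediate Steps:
69/E(((-2 - 4) + 2) + 5, 5) + j(-1, -11) = 69/8 + 10 = 149/8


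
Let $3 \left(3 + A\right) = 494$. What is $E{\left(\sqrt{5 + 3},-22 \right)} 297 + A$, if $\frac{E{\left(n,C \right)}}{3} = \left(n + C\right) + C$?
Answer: $- \frac{117127}{3} + 1782 \sqrt{2} \approx -36522.0$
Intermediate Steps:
$A = \frac{485}{3}$ ($A = -3 + \frac{1}{3} \cdot 494 = -3 + \frac{494}{3} = \frac{485}{3} \approx 161.67$)
$E{\left(n,C \right)} = 3 n + 6 C$ ($E{\left(n,C \right)} = 3 \left(\left(n + C\right) + C\right) = 3 \left(\left(C + n\right) + C\right) = 3 \left(n + 2 C\right) = 3 n + 6 C$)
$E{\left(\sqrt{5 + 3},-22 \right)} 297 + A = \left(3 \sqrt{5 + 3} + 6 \left(-22\right)\right) 297 + \frac{485}{3} = \left(3 \sqrt{8} - 132\right) 297 + \frac{485}{3} = \left(3 \cdot 2 \sqrt{2} - 132\right) 297 + \frac{485}{3} = \left(6 \sqrt{2} - 132\right) 297 + \frac{485}{3} = \left(-132 + 6 \sqrt{2}\right) 297 + \frac{485}{3} = \left(-39204 + 1782 \sqrt{2}\right) + \frac{485}{3} = - \frac{117127}{3} + 1782 \sqrt{2}$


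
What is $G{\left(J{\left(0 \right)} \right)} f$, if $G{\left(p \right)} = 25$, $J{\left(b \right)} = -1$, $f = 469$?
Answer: $11725$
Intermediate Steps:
$G{\left(J{\left(0 \right)} \right)} f = 25 \cdot 469 = 11725$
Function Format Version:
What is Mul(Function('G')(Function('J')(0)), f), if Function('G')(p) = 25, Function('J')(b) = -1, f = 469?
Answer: 11725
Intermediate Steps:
Mul(Function('G')(Function('J')(0)), f) = Mul(25, 469) = 11725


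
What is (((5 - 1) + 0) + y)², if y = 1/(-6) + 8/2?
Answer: 2209/36 ≈ 61.361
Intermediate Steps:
y = 23/6 (y = 1*(-⅙) + 8*(½) = -⅙ + 4 = 23/6 ≈ 3.8333)
(((5 - 1) + 0) + y)² = (((5 - 1) + 0) + 23/6)² = ((4 + 0) + 23/6)² = (4 + 23/6)² = (47/6)² = 2209/36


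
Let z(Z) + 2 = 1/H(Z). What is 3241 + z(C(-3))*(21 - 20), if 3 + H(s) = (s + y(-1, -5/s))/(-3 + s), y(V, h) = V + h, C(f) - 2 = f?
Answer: 48581/15 ≈ 3238.7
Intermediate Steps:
C(f) = 2 + f
H(s) = -3 + (-1 + s - 5/s)/(-3 + s) (H(s) = -3 + (s + (-1 - 5/s))/(-3 + s) = -3 + (-1 + s - 5/s)/(-3 + s))
z(Z) = -2 + Z*(-3 + Z)/(-5 - 2*Z*(-4 + Z)) (z(Z) = -2 + 1/((-5 - 2*Z*(-4 + Z))/(Z*(-3 + Z))) = -2 + Z*(-3 + Z)/(-5 - 2*Z*(-4 + Z)))
3241 + z(C(-3))*(21 - 20) = 3241 + ((-10 - 5*(2 - 3)² + 19*(2 - 3))/(5 - 8*(2 - 3) + 2*(2 - 3)²))*(21 - 20) = 3241 + ((-10 - 5*(-1)² + 19*(-1))/(5 - 8*(-1) + 2*(-1)²))*1 = 3241 + ((-10 - 5*1 - 19)/(5 + 8 + 2*1))*1 = 3241 + ((-10 - 5 - 19)/(5 + 8 + 2))*1 = 3241 + (-34/15)*1 = 3241 + ((1/15)*(-34))*1 = 3241 - 34/15*1 = 3241 - 34/15 = 48581/15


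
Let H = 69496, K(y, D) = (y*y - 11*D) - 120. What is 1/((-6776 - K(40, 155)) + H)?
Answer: 1/62945 ≈ 1.5887e-5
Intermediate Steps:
K(y, D) = -120 + y**2 - 11*D (K(y, D) = (y**2 - 11*D) - 120 = -120 + y**2 - 11*D)
1/((-6776 - K(40, 155)) + H) = 1/((-6776 - (-120 + 40**2 - 11*155)) + 69496) = 1/((-6776 - (-120 + 1600 - 1705)) + 69496) = 1/((-6776 - 1*(-225)) + 69496) = 1/((-6776 + 225) + 69496) = 1/(-6551 + 69496) = 1/62945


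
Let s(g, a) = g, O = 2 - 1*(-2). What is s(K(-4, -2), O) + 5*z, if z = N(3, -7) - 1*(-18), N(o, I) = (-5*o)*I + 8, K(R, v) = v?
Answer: 653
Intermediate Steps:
O = 4 (O = 2 + 2 = 4)
N(o, I) = 8 - 5*I*o (N(o, I) = -5*I*o + 8 = 8 - 5*I*o)
z = 131 (z = (8 - 5*(-7)*3) - 1*(-18) = (8 + 105) + 18 = 113 + 18 = 131)
s(K(-4, -2), O) + 5*z = -2 + 5*131 = -2 + 655 = 653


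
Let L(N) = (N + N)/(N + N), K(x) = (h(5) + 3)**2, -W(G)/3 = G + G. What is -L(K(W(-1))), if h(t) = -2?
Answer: -1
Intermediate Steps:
W(G) = -6*G (W(G) = -3*(G + G) = -6*G)
K(x) = 1 (K(x) = (-2 + 3)**2 = 1**2 = 1)
L(N) = 1 (L(N) = (2*N)/((2*N)) = (2*N)*(1/(2*N)) = 1)
-L(K(W(-1))) = -1*1 = -1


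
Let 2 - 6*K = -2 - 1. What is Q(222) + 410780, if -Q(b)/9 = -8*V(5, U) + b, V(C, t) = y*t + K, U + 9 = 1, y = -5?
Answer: 411722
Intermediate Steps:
U = -8 (U = -9 + 1 = -8)
K = ⅚ (K = ⅓ - (-2 - 1)/6 = ⅓ - ⅙*(-3) = ⅓ + ½ = ⅚ ≈ 0.83333)
V(C, t) = ⅚ - 5*t (V(C, t) = -5*t + ⅚ = ⅚ - 5*t)
Q(b) = 2940 - 9*b (Q(b) = -9*(-8*(⅚ - 5*(-8)) + b) = -9*(-8*(⅚ + 40) + b) = -9*(-8*245/6 + b) = -9*(-980/3 + b) = 2940 - 9*b)
Q(222) + 410780 = (2940 - 9*222) + 410780 = (2940 - 1998) + 410780 = 942 + 410780 = 411722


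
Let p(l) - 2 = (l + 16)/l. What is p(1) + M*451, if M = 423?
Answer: 190792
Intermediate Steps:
p(l) = 2 + (16 + l)/l (p(l) = 2 + (l + 16)/l = 2 + (16 + l)/l)
p(1) + M*451 = (3 + 16/1) + 423*451 = (3 + 16*1) + 190773 = (3 + 16) + 190773 = 19 + 190773 = 190792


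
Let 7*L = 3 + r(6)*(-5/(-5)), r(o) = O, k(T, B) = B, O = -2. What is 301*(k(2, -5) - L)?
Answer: -1548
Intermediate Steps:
r(o) = -2
L = ⅐ (L = (3 - (-10)/(-5))/7 = (3 - (-10)*(-1)/5)/7 = (3 - 2*1)/7 = (3 - 2)/7 = (⅐)*1 = ⅐ ≈ 0.14286)
301*(k(2, -5) - L) = 301*(-5 - 1*⅐) = 301*(-5 - ⅐) = 301*(-36/7) = -1548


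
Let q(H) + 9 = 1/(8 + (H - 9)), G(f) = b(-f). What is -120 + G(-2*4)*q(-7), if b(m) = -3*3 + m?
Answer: -887/8 ≈ -110.88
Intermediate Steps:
b(m) = -9 + m
G(f) = -9 - f
q(H) = -9 + 1/(-1 + H) (q(H) = -9 + 1/(8 + (H - 9)) = -9 + 1/(8 + (-9 + H)) = -9 + 1/(-1 + H))
-120 + G(-2*4)*q(-7) = -120 + (-9 - (-2)*4)*((10 - 9*(-7))/(-1 - 7)) = -120 + (-9 - 1*(-8))*((10 + 63)/(-8)) = -120 + (-9 + 8)*(-1/8*73) = -120 - 1*(-73/8) = -120 + 73/8 = -887/8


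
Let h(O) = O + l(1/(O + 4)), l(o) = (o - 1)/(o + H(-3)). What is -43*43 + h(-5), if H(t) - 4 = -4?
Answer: -1852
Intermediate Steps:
H(t) = 0 (H(t) = 4 - 4 = 0)
l(o) = (-1 + o)/o (l(o) = (o - 1)/(o + 0) = (-1 + o)/o)
h(O) = O + (-1 + 1/(4 + O))*(4 + O) (h(O) = O + (-1 + 1/(O + 4))/(1/(O + 4)) = O + (-1 + 1/(4 + O))/(1/(4 + O)) = O + (4 + O)*(-1 + 1/(4 + O)) = O + (-1 + 1/(4 + O))*(4 + O))
-43*43 + h(-5) = -43*43 - 3 = -1849 - 3 = -1852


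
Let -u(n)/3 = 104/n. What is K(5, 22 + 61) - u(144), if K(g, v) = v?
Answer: 511/6 ≈ 85.167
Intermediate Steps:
u(n) = -312/n
K(5, 22 + 61) - u(144) = (22 + 61) - (-312)/144 = 83 - (-312)/144 = 83 - 1*(-13/6) = 83 + 13/6 = 511/6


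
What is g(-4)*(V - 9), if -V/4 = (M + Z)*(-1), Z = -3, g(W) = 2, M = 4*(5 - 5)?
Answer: -42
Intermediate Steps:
M = 0 (M = 4*0 = 0)
V = -12 (V = -4*(0 - 3)*(-1) = -(-12)*(-1) = -4*3 = -12)
g(-4)*(V - 9) = 2*(-12 - 9) = 2*(-21) = -42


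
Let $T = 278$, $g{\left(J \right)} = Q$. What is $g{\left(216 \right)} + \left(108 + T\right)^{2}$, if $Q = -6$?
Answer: $148990$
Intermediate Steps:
$g{\left(J \right)} = -6$
$g{\left(216 \right)} + \left(108 + T\right)^{2} = -6 + \left(108 + 278\right)^{2} = -6 + 386^{2} = -6 + 148996 = 148990$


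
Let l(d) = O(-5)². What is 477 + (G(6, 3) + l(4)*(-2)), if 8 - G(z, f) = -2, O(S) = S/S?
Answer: 485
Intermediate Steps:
O(S) = 1
G(z, f) = 10 (G(z, f) = 8 - 1*(-2) = 8 + 2 = 10)
l(d) = 1 (l(d) = 1² = 1)
477 + (G(6, 3) + l(4)*(-2)) = 477 + (10 + 1*(-2)) = 477 + (10 - 2) = 477 + 8 = 485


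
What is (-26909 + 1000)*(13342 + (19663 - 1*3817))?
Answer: -756231892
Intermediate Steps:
(-26909 + 1000)*(13342 + (19663 - 1*3817)) = -25909*(13342 + (19663 - 3817)) = -25909*(13342 + 15846) = -25909*29188 = -756231892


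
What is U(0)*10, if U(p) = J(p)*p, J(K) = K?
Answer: 0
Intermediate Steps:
U(p) = p² (U(p) = p*p = p²)
U(0)*10 = 0²*10 = 0*10 = 0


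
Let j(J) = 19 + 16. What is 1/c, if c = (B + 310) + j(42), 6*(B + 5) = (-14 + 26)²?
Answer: 1/364 ≈ 0.0027473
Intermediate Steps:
B = 19 (B = -5 + (-14 + 26)²/6 = -5 + (⅙)*12² = -5 + (⅙)*144 = -5 + 24 = 19)
j(J) = 35
c = 364 (c = (19 + 310) + 35 = 329 + 35 = 364)
1/c = 1/364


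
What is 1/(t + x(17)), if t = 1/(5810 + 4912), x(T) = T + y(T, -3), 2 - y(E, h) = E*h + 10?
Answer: 10722/643321 ≈ 0.016667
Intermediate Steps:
y(E, h) = -8 - E*h (y(E, h) = 2 - (E*h + 10) = 2 - (10 + E*h) = 2 + (-10 - E*h) = -8 - E*h)
x(T) = -8 + 4*T (x(T) = T + (-8 - 1*T*(-3)) = T + (-8 + 3*T) = -8 + 4*T)
t = 1/10722 ≈ 9.3266e-5
1/(t + x(17)) = 1/(1/10722 + (-8 + 4*17)) = 1/(1/10722 + (-8 + 68)) = 1/(1/10722 + 60) = 1/(643321/10722) = 10722/643321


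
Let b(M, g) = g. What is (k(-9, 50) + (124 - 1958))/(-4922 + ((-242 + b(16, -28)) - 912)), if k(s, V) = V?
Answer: 223/763 ≈ 0.29227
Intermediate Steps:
(k(-9, 50) + (124 - 1958))/(-4922 + ((-242 + b(16, -28)) - 912)) = (50 + (124 - 1958))/(-4922 + ((-242 - 28) - 912)) = (50 - 1834)/(-4922 + (-270 - 912)) = -1784/(-4922 - 1182) = -1784/(-6104) = -1784*(-1/6104) = 223/763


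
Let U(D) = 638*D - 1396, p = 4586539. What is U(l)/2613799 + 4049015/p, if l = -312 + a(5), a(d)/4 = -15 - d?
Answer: 9429833491797/11988291051661 ≈ 0.78659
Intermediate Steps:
a(d) = -60 - 4*d (a(d) = 4*(-15 - d) = -60 - 4*d)
l = -392 (l = -312 + (-60 - 4*5) = -312 + (-60 - 20) = -312 - 80 = -392)
U(D) = -1396 + 638*D
U(l)/2613799 + 4049015/p = (-1396 + 638*(-392))/2613799 + 4049015/4586539 = (-1396 - 250096)*(1/2613799) + 4049015*(1/4586539) = -251492*1/2613799 + 4049015/4586539 = -251492/2613799 + 4049015/4586539 = 9429833491797/11988291051661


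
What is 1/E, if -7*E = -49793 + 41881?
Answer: 7/7912 ≈ 0.00088473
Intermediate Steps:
E = 7912/7 (E = -(-49793 + 41881)/7 = -1/7*(-7912) = 7912/7 ≈ 1130.3)
1/E = 1/(7912/7) = 7/7912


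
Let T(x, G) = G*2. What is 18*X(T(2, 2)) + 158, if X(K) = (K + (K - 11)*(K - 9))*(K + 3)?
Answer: 5072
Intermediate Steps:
T(x, G) = 2*G
X(K) = (3 + K)*(K + (-11 + K)*(-9 + K)) (X(K) = (K + (-11 + K)*(-9 + K))*(3 + K) = (3 + K)*(K + (-11 + K)*(-9 + K)))
18*X(T(2, 2)) + 158 = 18*(297 + (2*2)³ - 16*(2*2)² + 42*(2*2)) + 158 = 18*(297 + 4³ - 16*4² + 42*4) + 158 = 18*(297 + 64 - 16*16 + 168) + 158 = 18*(297 + 64 - 256 + 168) + 158 = 18*273 + 158 = 4914 + 158 = 5072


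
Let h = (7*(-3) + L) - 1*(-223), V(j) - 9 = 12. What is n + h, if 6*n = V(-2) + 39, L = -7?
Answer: 205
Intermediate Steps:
V(j) = 21 (V(j) = 9 + 12 = 21)
n = 10 (n = (21 + 39)/6 = (⅙)*60 = 10)
h = 195 (h = (7*(-3) - 7) - 1*(-223) = (-21 - 7) + 223 = -28 + 223 = 195)
n + h = 10 + 195 = 205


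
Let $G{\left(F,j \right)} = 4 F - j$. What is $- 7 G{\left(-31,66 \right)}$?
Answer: $1330$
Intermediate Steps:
$G{\left(F,j \right)} = - j + 4 F$
$- 7 G{\left(-31,66 \right)} = - 7 \left(\left(-1\right) 66 + 4 \left(-31\right)\right) = - 7 \left(-66 - 124\right) = \left(-7\right) \left(-190\right) = 1330$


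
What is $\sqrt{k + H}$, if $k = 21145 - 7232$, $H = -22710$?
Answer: $i \sqrt{8797} \approx 93.792 i$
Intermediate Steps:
$k = 13913$ ($k = 21145 - 7232 = 13913$)
$\sqrt{k + H} = \sqrt{13913 - 22710} = \sqrt{-8797} = i \sqrt{8797}$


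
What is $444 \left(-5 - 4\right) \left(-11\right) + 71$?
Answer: $44027$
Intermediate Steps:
$444 \left(-5 - 4\right) \left(-11\right) + 71 = 444 \left(\left(-9\right) \left(-11\right)\right) + 71 = 444 \cdot 99 + 71 = 43956 + 71 = 44027$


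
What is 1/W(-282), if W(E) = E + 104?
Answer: -1/178 ≈ -0.0056180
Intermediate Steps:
W(E) = 104 + E
1/W(-282) = 1/(104 - 282) = 1/(-178) = -1/178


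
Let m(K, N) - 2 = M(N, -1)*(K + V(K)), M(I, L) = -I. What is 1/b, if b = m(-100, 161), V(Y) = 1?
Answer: 1/15941 ≈ 6.2731e-5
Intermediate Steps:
m(K, N) = 2 - N*(1 + K) (m(K, N) = 2 + (-N)*(K + 1) = 2 + (-N)*(1 + K) = 2 - N*(1 + K))
b = 15941 (b = 2 - 1*161 - 1*(-100)*161 = 2 - 161 + 16100 = 15941)
1/b = 1/15941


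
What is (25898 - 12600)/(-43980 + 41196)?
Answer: -6649/1392 ≈ -4.7766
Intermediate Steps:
(25898 - 12600)/(-43980 + 41196) = 13298/(-2784) = 13298*(-1/2784) = -6649/1392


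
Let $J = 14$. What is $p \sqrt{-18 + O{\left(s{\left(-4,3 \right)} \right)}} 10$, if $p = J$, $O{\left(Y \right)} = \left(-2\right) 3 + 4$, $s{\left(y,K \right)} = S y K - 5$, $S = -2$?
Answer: $280 i \sqrt{5} \approx 626.1 i$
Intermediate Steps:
$s{\left(y,K \right)} = -5 - 2 K y$ ($s{\left(y,K \right)} = - 2 y K - 5 = - 2 K y - 5 = -5 - 2 K y$)
$O{\left(Y \right)} = -2$ ($O{\left(Y \right)} = -6 + 4 = -2$)
$p = 14$
$p \sqrt{-18 + O{\left(s{\left(-4,3 \right)} \right)}} 10 = 14 \sqrt{-18 - 2} \cdot 10 = 14 \sqrt{-20} \cdot 10 = 14 \cdot 2 i \sqrt{5} \cdot 10 = 28 i \sqrt{5} \cdot 10 = 280 i \sqrt{5}$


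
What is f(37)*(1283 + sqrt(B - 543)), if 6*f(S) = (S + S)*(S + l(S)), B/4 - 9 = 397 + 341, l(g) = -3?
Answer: 1614014/3 + 1258*sqrt(2445)/3 ≈ 5.5874e+5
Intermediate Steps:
B = 2988 (B = 36 + 4*(397 + 341) = 36 + 4*738 = 36 + 2952 = 2988)
f(S) = S*(-3 + S)/3 (f(S) = ((S + S)*(S - 3))/6 = ((2*S)*(-3 + S))/6 = (2*S*(-3 + S))/6 = S*(-3 + S)/3)
f(37)*(1283 + sqrt(B - 543)) = ((1/3)*37*(-3 + 37))*(1283 + sqrt(2988 - 543)) = ((1/3)*37*34)*(1283 + sqrt(2445)) = 1258*(1283 + sqrt(2445))/3 = 1614014/3 + 1258*sqrt(2445)/3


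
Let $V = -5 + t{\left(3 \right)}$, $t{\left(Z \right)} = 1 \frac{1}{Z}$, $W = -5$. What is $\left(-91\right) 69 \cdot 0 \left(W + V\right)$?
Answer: $0$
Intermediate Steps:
$t{\left(Z \right)} = \frac{1}{Z}$
$V = - \frac{14}{3}$ ($V = -5 + \frac{1}{3} = - \frac{14}{3} \approx -4.6667$)
$\left(-91\right) 69 \cdot 0 \left(W + V\right) = \left(-91\right) 69 \cdot 0 \left(-5 - \frac{14}{3}\right) = - 6279 \cdot 0 \left(- \frac{29}{3}\right) = \left(-6279\right) 0 = 0$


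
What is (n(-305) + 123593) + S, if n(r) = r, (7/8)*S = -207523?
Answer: -797168/7 ≈ -1.1388e+5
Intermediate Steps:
S = -1660184/7 (S = (8/7)*(-207523) = -1660184/7 ≈ -2.3717e+5)
(n(-305) + 123593) + S = (-305 + 123593) - 1660184/7 = 123288 - 1660184/7 = -797168/7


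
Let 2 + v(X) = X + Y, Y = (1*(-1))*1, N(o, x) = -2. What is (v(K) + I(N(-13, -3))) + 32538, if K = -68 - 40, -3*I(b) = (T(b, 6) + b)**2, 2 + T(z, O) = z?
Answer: 32415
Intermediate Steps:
T(z, O) = -2 + z
Y = -1 (Y = -1*1 = -1)
I(b) = -(-2 + 2*b)**2/3 (I(b) = -((-2 + b) + b)**2/3 = -(-2 + 2*b)**2/3)
K = -108
v(X) = -3 + X (v(X) = -2 + (X - 1) = -2 + (-1 + X) = -3 + X)
(v(K) + I(N(-13, -3))) + 32538 = ((-3 - 108) - 4*(-1 - 2)**2/3) + 32538 = (-111 - 4/3*(-3)**2) + 32538 = (-111 - 4/3*9) + 32538 = (-111 - 12) + 32538 = -123 + 32538 = 32415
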